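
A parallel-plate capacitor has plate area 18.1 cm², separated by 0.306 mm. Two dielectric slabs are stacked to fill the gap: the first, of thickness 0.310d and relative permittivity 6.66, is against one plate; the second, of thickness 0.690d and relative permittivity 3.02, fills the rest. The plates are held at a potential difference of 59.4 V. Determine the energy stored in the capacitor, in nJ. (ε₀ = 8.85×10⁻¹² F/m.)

336 nJ

A = 18.1 cm² = 1.81×10⁻³ m².
Stacked slabs ⇒ two capacitors in series, each with the full plate area.
C₁ = κ₁ε₀A/d₁ = 6.66 × 8.85×10⁻¹² × 1.81×10⁻³ / 9.49×10⁻⁵ = 1.12×10⁻⁹ F.
C₂ = κ₂ε₀A/d₂ = 3.02 × 8.85×10⁻¹² × 1.81×10⁻³ / 2.11×10⁻⁴ = 2.29×10⁻¹⁰ F.
C = (1/C₁ + 1/C₂)⁻¹ = 1.90×10⁻¹⁰ F.
U = ½CV² = ½ × 1.90×10⁻¹⁰ × (59.4)² = 3.36×10⁻⁷ J.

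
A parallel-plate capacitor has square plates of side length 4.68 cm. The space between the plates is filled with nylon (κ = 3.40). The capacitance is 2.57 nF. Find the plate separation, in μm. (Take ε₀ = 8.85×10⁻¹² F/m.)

25.6 μm

A = (4.68 cm)² = 2.19×10⁻³ m².
d = κε₀A/C = 3.40 × 8.85×10⁻¹² × 2.19×10⁻³ / 2.57×10⁻⁹ = 2.56×10⁻⁵ m.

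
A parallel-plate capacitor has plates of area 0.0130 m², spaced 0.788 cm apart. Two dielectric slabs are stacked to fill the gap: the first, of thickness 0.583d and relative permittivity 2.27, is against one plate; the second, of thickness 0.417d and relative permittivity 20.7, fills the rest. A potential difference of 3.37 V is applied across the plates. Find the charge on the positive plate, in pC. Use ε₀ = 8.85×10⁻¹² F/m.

Stacked slabs ⇒ two capacitors in series, each with the full plate area.
C₁ = κ₁ε₀A/d₁ = 2.27 × 8.85×10⁻¹² × 1.30×10⁻² / 4.59×10⁻³ = 5.68×10⁻¹¹ F.
C₂ = κ₂ε₀A/d₂ = 20.7 × 8.85×10⁻¹² × 1.30×10⁻² / 3.29×10⁻³ = 7.25×10⁻¹⁰ F.
C = (1/C₁ + 1/C₂)⁻¹ = 5.27×10⁻¹¹ F.
Q = CV = 5.27×10⁻¹¹ × 3.37 = 1.78×10⁻¹⁰ C.

Q ≈ 178 pC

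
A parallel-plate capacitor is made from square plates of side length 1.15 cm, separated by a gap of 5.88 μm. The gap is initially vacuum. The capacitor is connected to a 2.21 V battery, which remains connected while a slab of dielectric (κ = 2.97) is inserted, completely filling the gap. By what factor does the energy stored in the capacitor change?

Battery connected ⇒ V is held fixed.
C₂ = 2.97 C₁ and U = ½CV², so U₂/U₁ = C₂/C₁ = 2.97.

2.97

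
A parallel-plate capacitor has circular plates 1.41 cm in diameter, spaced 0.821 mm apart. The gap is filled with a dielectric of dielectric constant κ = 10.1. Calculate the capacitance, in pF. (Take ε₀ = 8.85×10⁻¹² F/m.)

A = π(1.41/2 cm)² = 1.56×10⁻⁴ m².
C = κε₀A/d = 10.1 × 8.85×10⁻¹² × 1.56×10⁻⁴ / 8.21×10⁻⁴ = 1.70×10⁻¹¹ F.

C ≈ 17.0 pF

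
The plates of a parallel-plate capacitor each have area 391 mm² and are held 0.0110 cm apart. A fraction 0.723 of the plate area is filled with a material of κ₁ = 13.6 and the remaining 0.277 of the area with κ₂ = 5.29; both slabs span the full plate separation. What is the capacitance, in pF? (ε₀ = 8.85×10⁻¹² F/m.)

C ≈ 355 pF

A = 391 mm² = 3.91×10⁻⁴ m².
Side-by-side slabs ⇒ two capacitors in parallel, each spanning the full gap.
C₁ = κ₁ε₀A₁/d = 13.6 × 8.85×10⁻¹² × 2.83×10⁻⁴ / 1.10×10⁻⁴ = 3.09×10⁻¹⁰ F.
C₂ = κ₂ε₀A₂/d = 5.29 × 8.85×10⁻¹² × 1.08×10⁻⁴ / 1.10×10⁻⁴ = 4.61×10⁻¹¹ F.
C = C₁ + C₂ = 3.55×10⁻¹⁰ F.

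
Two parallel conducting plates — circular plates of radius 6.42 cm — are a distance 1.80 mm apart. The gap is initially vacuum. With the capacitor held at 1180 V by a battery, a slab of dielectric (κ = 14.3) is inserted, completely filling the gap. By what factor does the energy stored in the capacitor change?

Battery connected ⇒ V is held fixed.
C₂ = 14.3 C₁ and U = ½CV², so U₂/U₁ = C₂/C₁ = 14.3.

U₂/U₁ ≈ 14.3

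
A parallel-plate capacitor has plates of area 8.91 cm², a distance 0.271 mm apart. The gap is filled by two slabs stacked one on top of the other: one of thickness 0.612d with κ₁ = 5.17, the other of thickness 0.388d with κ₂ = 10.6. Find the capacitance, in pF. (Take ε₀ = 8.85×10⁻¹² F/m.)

188 pF

A = 8.91 cm² = 8.91×10⁻⁴ m².
Stacked slabs ⇒ two capacitors in series, each with the full plate area.
C₁ = κ₁ε₀A/d₁ = 5.17 × 8.85×10⁻¹² × 8.91×10⁻⁴ / 1.66×10⁻⁴ = 2.46×10⁻¹⁰ F.
C₂ = κ₂ε₀A/d₂ = 10.6 × 8.85×10⁻¹² × 8.91×10⁻⁴ / 1.05×10⁻⁴ = 7.95×10⁻¹⁰ F.
C = (1/C₁ + 1/C₂)⁻¹ = 1.88×10⁻¹⁰ F.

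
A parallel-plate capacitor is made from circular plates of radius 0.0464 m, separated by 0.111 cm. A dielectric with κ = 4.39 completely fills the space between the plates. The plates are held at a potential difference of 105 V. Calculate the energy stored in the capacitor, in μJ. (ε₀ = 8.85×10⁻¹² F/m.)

A = π(0.0464 m)² = 6.76×10⁻³ m².
C = κε₀A/d = 4.39 × 8.85×10⁻¹² × 6.76×10⁻³ / 1.11×10⁻³ = 2.37×10⁻¹⁰ F.
U = ½CV² = ½ × 2.37×10⁻¹⁰ × (105)² = 1.31×10⁻⁶ J.

U ≈ 1.31 μJ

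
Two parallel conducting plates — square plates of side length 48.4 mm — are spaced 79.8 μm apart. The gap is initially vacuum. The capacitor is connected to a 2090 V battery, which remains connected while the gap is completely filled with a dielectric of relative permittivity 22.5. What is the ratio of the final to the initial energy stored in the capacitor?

Battery connected ⇒ V is held fixed.
C₂ = 22.5 C₁ and U = ½CV², so U₂/U₁ = C₂/C₁ = 22.5.

U₂/U₁ ≈ 22.5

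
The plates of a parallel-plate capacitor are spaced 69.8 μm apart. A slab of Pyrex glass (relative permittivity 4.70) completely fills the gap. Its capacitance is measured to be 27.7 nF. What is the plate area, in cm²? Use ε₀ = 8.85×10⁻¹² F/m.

A = Cd/(κε₀) = 2.77×10⁻⁸ × 6.98×10⁻⁵ / (4.70 × 8.85×10⁻¹²) = 4.65×10⁻² m².

A ≈ 465 cm²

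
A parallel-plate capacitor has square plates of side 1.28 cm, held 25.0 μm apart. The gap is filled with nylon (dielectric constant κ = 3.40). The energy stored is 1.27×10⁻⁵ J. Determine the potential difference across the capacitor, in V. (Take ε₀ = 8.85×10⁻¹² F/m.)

V ≈ 359 V

A = (1.28 cm)² = 1.64×10⁻⁴ m².
C = κε₀A/d = 3.40 × 8.85×10⁻¹² × 1.64×10⁻⁴ / 2.50×10⁻⁵ = 1.97×10⁻¹⁰ F.
V = √(2U/C) = √(2 × 1.27×10⁻⁵ / 1.97×10⁻¹⁰) = 3.59×10² V.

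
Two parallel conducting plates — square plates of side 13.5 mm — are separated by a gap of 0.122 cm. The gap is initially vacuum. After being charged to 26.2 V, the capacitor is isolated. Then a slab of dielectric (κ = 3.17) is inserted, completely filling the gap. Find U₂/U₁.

0.315

Isolated ⇒ Q is held fixed.
C₂ = 3.17 C₁ and U = Q²/(2C), so U₂/U₁ = C₁/C₂ = 0.315.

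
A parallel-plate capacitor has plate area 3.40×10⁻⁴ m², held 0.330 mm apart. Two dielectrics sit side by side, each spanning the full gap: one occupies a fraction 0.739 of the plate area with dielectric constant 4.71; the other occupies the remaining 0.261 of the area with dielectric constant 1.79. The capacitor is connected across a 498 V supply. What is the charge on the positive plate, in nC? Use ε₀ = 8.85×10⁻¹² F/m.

Side-by-side slabs ⇒ two capacitors in parallel, each spanning the full gap.
C₁ = κ₁ε₀A₁/d = 4.71 × 8.85×10⁻¹² × 2.51×10⁻⁴ / 3.30×10⁻⁴ = 3.17×10⁻¹¹ F.
C₂ = κ₂ε₀A₂/d = 1.79 × 8.85×10⁻¹² × 8.87×10⁻⁵ / 3.30×10⁻⁴ = 4.26×10⁻¹² F.
C = C₁ + C₂ = 3.60×10⁻¹¹ F.
Q = CV = 3.60×10⁻¹¹ × 498 = 1.79×10⁻⁸ C.

17.9 nC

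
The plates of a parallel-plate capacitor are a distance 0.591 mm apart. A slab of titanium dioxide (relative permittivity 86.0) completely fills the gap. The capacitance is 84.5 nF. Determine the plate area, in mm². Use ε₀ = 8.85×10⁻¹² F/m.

A = Cd/(κε₀) = 8.45×10⁻⁸ × 5.91×10⁻⁴ / (86.0 × 8.85×10⁻¹²) = 6.56×10⁻² m².

6.56×10⁴ mm²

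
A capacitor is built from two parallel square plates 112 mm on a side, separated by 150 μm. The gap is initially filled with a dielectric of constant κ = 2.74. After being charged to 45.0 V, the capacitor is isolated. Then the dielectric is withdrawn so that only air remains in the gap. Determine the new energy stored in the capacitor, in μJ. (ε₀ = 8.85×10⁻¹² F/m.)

A = (112 mm)² = 1.25×10⁻² m².
Initially C₁ = κε₀A/d = 2.74 × 8.85×10⁻¹² × 1.25×10⁻² / 1.50×10⁻⁴ = 2.03×10⁻⁹ F.
U₁ = 2.05×10⁻⁶ J.
Isolated ⇒ Q is held fixed. C₂ = 0.365 C₁ and U = Q²/(2C), so U₂/U₁ = C₁/C₂ = 2.74.
U₂ = 2.74 × 2.05×10⁻⁶ = 5.63×10⁻⁶ J.

U ≈ 5.63 μJ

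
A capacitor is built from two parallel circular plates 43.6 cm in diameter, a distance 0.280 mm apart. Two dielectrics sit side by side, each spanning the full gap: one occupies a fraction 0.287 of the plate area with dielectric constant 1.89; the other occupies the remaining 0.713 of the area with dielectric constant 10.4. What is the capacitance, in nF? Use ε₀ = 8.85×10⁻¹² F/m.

37.6 nF

A = π(43.6/2 cm)² = 0.149 m².
Side-by-side slabs ⇒ two capacitors in parallel, each spanning the full gap.
C₁ = κ₁ε₀A₁/d = 1.89 × 8.85×10⁻¹² × 4.28×10⁻² / 2.80×10⁻⁴ = 2.56×10⁻⁹ F.
C₂ = κ₂ε₀A₂/d = 10.4 × 8.85×10⁻¹² × 0.106 / 2.80×10⁻⁴ = 3.50×10⁻⁸ F.
C = C₁ + C₂ = 3.76×10⁻⁸ F.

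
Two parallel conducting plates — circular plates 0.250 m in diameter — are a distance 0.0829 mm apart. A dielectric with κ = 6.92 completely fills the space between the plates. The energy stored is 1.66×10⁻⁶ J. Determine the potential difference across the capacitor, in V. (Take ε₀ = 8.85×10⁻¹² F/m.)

V ≈ 9.57 V

A = π(0.250/2 m)² = 4.91×10⁻² m².
C = κε₀A/d = 6.92 × 8.85×10⁻¹² × 4.91×10⁻² / 8.29×10⁻⁵ = 3.63×10⁻⁸ F.
V = √(2U/C) = √(2 × 1.66×10⁻⁶ / 3.63×10⁻⁸) = 9.57 V.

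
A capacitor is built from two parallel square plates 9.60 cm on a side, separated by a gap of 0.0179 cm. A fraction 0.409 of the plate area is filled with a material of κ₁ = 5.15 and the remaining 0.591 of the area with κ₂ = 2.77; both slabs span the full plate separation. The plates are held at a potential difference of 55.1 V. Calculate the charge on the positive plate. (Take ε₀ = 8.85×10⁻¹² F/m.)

A = (9.60 cm)² = 9.22×10⁻³ m².
Side-by-side slabs ⇒ two capacitors in parallel, each spanning the full gap.
C₁ = κ₁ε₀A₁/d = 5.15 × 8.85×10⁻¹² × 3.77×10⁻³ / 1.79×10⁻⁴ = 9.60×10⁻¹⁰ F.
C₂ = κ₂ε₀A₂/d = 2.77 × 8.85×10⁻¹² × 5.45×10⁻³ / 1.79×10⁻⁴ = 7.46×10⁻¹⁰ F.
C = C₁ + C₂ = 1.71×10⁻⁹ F.
Q = CV = 1.71×10⁻⁹ × 55.1 = 9.40×10⁻⁸ C.

94.0 nC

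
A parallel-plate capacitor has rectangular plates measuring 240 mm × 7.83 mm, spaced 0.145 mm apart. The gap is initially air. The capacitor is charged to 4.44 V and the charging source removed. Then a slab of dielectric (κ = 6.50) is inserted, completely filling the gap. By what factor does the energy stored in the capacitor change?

U₂/U₁ ≈ 0.154

Isolated ⇒ Q is held fixed.
C₂ = 6.50 C₁ and U = Q²/(2C), so U₂/U₁ = C₁/C₂ = 0.154.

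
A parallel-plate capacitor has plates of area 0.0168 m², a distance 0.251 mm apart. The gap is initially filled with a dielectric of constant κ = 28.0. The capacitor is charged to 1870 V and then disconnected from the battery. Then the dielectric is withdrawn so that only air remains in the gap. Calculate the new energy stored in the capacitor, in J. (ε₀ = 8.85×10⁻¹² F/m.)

Initially C₁ = κε₀A/d = 28.0 × 8.85×10⁻¹² × 1.68×10⁻² / 2.51×10⁻⁴ = 1.66×10⁻⁸ F.
U₁ = 2.90×10⁻² J.
Isolated ⇒ Q is held fixed. C₂ = 0.0357 C₁ and U = Q²/(2C), so U₂/U₁ = C₁/C₂ = 28.0.
U₂ = 28.0 × 2.90×10⁻² = 0.812 J.

0.812 J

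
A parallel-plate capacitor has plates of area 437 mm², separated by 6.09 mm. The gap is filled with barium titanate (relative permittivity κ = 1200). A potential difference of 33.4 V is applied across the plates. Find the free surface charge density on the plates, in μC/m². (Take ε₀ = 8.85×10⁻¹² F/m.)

σ ≈ 58.2 μC/m²

A = 437 mm² = 4.37×10⁻⁴ m².
C = κε₀A/d = 1200 × 8.85×10⁻¹² × 4.37×10⁻⁴ / 6.09×10⁻³ = 7.62×10⁻¹⁰ F.
σ = Q/A = CV/A = 7.62×10⁻¹⁰ × 33.4 / 4.37×10⁻⁴ = 5.82×10⁻⁵ C/m².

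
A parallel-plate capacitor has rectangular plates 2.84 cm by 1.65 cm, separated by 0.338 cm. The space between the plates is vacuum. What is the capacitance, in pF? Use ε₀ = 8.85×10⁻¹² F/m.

C ≈ 1.23 pF

A = 2.84 × 1.65 cm² = 4.69×10⁻⁴ m².
C = ε₀A/d = 8.85×10⁻¹² × 4.69×10⁻⁴ / 3.38×10⁻³ = 1.23×10⁻¹² F.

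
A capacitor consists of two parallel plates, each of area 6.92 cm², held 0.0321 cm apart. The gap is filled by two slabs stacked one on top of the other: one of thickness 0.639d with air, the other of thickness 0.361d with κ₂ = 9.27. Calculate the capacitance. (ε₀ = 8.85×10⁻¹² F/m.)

C ≈ 28.1 pF

A = 6.92 cm² = 6.92×10⁻⁴ m².
Stacked slabs ⇒ two capacitors in series, each with the full plate area.
C₁ = κ₁ε₀A/d₁ = 1.00 × 8.85×10⁻¹² × 6.92×10⁻⁴ / 2.05×10⁻⁴ = 2.99×10⁻¹¹ F.
C₂ = κ₂ε₀A/d₂ = 9.27 × 8.85×10⁻¹² × 6.92×10⁻⁴ / 1.16×10⁻⁴ = 4.90×10⁻¹⁰ F.
C = (1/C₁ + 1/C₂)⁻¹ = 2.81×10⁻¹¹ F.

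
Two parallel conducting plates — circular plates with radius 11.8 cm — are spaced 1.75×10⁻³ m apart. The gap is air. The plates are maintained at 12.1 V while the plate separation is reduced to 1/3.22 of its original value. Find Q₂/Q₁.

Q₂/Q₁ ≈ 3.22

Battery connected ⇒ V is held fixed.
C₂ = 3.22 C₁ and Q = CV, so Q₂/Q₁ = C₂/C₁ = 3.22.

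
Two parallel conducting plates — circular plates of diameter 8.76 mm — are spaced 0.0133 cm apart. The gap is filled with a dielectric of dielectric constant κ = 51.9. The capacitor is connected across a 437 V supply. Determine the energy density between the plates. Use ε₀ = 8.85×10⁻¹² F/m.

u ≈ 2.48×10⁶ mJ/m³

E = V/d = 437 / 1.33×10⁻⁴ = 3.29×10⁶ V/m.
u = ½κε₀E² = ½ × 51.9 × 8.85×10⁻¹² × (3.29×10⁶)² = 2.48×10³ J/m³.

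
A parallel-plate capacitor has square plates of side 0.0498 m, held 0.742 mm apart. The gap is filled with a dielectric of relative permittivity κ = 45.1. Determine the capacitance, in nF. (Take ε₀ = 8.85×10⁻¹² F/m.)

A = (0.0498 m)² = 2.48×10⁻³ m².
C = κε₀A/d = 45.1 × 8.85×10⁻¹² × 2.48×10⁻³ / 7.42×10⁻⁴ = 1.33×10⁻⁹ F.

C ≈ 1.33 nF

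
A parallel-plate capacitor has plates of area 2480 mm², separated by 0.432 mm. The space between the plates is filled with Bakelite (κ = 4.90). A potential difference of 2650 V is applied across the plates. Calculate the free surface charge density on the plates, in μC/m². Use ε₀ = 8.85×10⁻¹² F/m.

σ ≈ 266 μC/m²

A = 2480 mm² = 2.48×10⁻³ m².
C = κε₀A/d = 4.90 × 8.85×10⁻¹² × 2.48×10⁻³ / 4.32×10⁻⁴ = 2.49×10⁻¹⁰ F.
σ = Q/A = CV/A = 2.49×10⁻¹⁰ × 2650 / 2.48×10⁻³ = 2.66×10⁻⁴ C/m².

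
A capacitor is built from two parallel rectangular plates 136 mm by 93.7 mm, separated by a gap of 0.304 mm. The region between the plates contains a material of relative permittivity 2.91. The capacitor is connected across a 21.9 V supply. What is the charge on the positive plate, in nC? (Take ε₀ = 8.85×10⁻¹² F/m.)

A = 136 × 93.7 mm² = 1.27×10⁻² m².
C = κε₀A/d = 2.91 × 8.85×10⁻¹² × 1.27×10⁻² / 3.04×10⁻⁴ = 1.08×10⁻⁹ F.
Q = CV = 1.08×10⁻⁹ × 21.9 = 2.36×10⁻⁸ C.

23.6 nC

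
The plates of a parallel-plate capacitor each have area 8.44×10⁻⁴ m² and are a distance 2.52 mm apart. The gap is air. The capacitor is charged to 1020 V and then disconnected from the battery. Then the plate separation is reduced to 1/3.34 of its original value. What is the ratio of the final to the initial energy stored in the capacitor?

0.299

Isolated ⇒ Q is held fixed.
C₂ = 3.34 C₁ and U = Q²/(2C), so U₂/U₁ = C₁/C₂ = 0.299.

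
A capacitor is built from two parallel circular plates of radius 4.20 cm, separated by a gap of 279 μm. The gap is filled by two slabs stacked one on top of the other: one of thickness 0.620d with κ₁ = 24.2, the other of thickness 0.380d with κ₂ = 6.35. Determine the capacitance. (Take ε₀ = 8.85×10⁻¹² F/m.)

A = π(4.20 cm)² = 5.54×10⁻³ m².
Stacked slabs ⇒ two capacitors in series, each with the full plate area.
C₁ = κ₁ε₀A/d₁ = 24.2 × 8.85×10⁻¹² × 5.54×10⁻³ / 1.73×10⁻⁴ = 6.86×10⁻⁹ F.
C₂ = κ₂ε₀A/d₂ = 6.35 × 8.85×10⁻¹² × 5.54×10⁻³ / 1.06×10⁻⁴ = 2.94×10⁻⁹ F.
C = (1/C₁ + 1/C₂)⁻¹ = 2.06×10⁻⁹ F.

C ≈ 2.06 nF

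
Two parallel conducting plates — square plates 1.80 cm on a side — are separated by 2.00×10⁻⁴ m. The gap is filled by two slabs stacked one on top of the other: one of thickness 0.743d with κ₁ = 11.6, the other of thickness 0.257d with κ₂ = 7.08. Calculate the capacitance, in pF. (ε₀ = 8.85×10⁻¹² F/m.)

C ≈ 143 pF

A = (1.80 cm)² = 3.24×10⁻⁴ m².
Stacked slabs ⇒ two capacitors in series, each with the full plate area.
C₁ = κ₁ε₀A/d₁ = 11.6 × 8.85×10⁻¹² × 3.24×10⁻⁴ / 1.49×10⁻⁴ = 2.24×10⁻¹⁰ F.
C₂ = κ₂ε₀A/d₂ = 7.08 × 8.85×10⁻¹² × 3.24×10⁻⁴ / 5.14×10⁻⁵ = 3.95×10⁻¹⁰ F.
C = (1/C₁ + 1/C₂)⁻¹ = 1.43×10⁻¹⁰ F.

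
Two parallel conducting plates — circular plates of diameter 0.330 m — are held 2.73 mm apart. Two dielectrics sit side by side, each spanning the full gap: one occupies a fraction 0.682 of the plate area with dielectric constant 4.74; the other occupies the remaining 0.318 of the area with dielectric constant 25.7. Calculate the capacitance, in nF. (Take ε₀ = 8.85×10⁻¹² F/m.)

C ≈ 3.16 nF

A = π(0.330/2 m)² = 8.55×10⁻² m².
Side-by-side slabs ⇒ two capacitors in parallel, each spanning the full gap.
C₁ = κ₁ε₀A₁/d = 4.74 × 8.85×10⁻¹² × 5.83×10⁻² / 2.73×10⁻³ = 8.96×10⁻¹⁰ F.
C₂ = κ₂ε₀A₂/d = 25.7 × 8.85×10⁻¹² × 2.72×10⁻² / 2.73×10⁻³ = 2.27×10⁻⁹ F.
C = C₁ + C₂ = 3.16×10⁻⁹ F.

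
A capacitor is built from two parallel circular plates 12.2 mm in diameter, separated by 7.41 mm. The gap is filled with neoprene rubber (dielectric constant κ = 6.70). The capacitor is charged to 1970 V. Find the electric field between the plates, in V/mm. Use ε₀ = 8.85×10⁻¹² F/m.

E ≈ 266 V/mm

E = V/d = 1970 / 7.41×10⁻³ = 2.66×10⁵ V/m.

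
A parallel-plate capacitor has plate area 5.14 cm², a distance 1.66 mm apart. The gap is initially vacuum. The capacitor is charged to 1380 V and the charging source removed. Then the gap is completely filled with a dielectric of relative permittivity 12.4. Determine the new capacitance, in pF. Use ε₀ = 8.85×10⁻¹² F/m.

A = 5.14 cm² = 5.14×10⁻⁴ m².
Initially C₁ = ε₀A/d = 8.85×10⁻¹² × 5.14×10⁻⁴ / 1.66×10⁻³ = 2.74×10⁻¹² F.
C = κε₀A/d scales with κ, so C₂/C₁ = κ = 12.4.
C₂ = 12.4 × 2.74×10⁻¹² = 3.40×10⁻¹¹ F.

C ≈ 34.0 pF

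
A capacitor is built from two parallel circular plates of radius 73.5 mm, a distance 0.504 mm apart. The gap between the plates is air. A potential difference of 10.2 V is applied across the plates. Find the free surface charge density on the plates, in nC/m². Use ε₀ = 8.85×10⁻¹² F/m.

179 nC/m²

A = π(73.5 mm)² = 1.70×10⁻² m².
C = ε₀A/d = 8.85×10⁻¹² × 1.70×10⁻² / 5.04×10⁻⁴ = 2.98×10⁻¹⁰ F.
σ = Q/A = CV/A = 2.98×10⁻¹⁰ × 10.2 / 1.70×10⁻² = 1.79×10⁻⁷ C/m².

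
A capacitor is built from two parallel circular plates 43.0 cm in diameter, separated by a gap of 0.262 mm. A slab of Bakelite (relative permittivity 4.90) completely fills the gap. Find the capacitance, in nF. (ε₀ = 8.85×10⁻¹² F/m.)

24.0 nF

A = π(43.0/2 cm)² = 0.145 m².
C = κε₀A/d = 4.90 × 8.85×10⁻¹² × 0.145 / 2.62×10⁻⁴ = 2.40×10⁻⁸ F.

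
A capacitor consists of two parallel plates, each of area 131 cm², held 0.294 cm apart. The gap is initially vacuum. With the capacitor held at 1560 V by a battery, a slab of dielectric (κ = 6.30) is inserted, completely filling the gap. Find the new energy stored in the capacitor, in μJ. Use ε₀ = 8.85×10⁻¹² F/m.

A = 131 cm² = 1.31×10⁻² m².
Initially C₁ = ε₀A/d = 8.85×10⁻¹² × 1.31×10⁻² / 2.94×10⁻³ = 3.94×10⁻¹¹ F.
U₁ = 4.80×10⁻⁵ J.
Battery connected ⇒ V is held fixed. C₂ = 6.30 C₁ and U = ½CV², so U₂/U₁ = C₂/C₁ = 6.30.
U₂ = 6.30 × 4.80×10⁻⁵ = 3.02×10⁻⁴ J.

U ≈ 302 μJ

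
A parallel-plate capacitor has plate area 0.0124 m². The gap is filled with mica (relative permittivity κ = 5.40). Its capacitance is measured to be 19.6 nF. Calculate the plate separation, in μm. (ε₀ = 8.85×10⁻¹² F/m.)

d = κε₀A/C = 5.40 × 8.85×10⁻¹² × 1.24×10⁻² / 1.96×10⁻⁸ = 3.02×10⁻⁵ m.

d ≈ 30.2 μm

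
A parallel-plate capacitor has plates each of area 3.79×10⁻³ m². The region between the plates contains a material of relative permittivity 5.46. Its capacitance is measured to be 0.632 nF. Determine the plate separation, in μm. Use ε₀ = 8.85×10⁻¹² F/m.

d = κε₀A/C = 5.46 × 8.85×10⁻¹² × 3.79×10⁻³ / 6.32×10⁻¹⁰ = 2.90×10⁻⁴ m.

290 μm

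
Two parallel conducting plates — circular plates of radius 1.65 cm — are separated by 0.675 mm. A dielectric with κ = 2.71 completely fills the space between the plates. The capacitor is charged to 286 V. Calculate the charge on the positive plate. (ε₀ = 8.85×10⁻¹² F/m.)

Q ≈ 8.69 nC

A = π(1.65 cm)² = 8.55×10⁻⁴ m².
C = κε₀A/d = 2.71 × 8.85×10⁻¹² × 8.55×10⁻⁴ / 6.75×10⁻⁴ = 3.04×10⁻¹¹ F.
Q = CV = 3.04×10⁻¹¹ × 286 = 8.69×10⁻⁹ C.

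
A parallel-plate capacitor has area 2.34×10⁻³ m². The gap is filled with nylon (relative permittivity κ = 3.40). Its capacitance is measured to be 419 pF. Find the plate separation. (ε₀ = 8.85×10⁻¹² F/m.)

d ≈ 168 μm

d = κε₀A/C = 3.40 × 8.85×10⁻¹² × 2.34×10⁻³ / 4.19×10⁻¹⁰ = 1.68×10⁻⁴ m.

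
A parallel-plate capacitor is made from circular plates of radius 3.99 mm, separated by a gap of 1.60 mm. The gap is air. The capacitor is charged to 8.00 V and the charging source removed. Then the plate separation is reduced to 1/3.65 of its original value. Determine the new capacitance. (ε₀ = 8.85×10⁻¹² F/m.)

C ≈ 1.01 pF

A = π(3.99 mm)² = 5.00×10⁻⁵ m².
Initially C₁ = ε₀A/d = 8.85×10⁻¹² × 5.00×10⁻⁵ / 1.60×10⁻³ = 2.77×10⁻¹³ F.
C = ε₀A/d scales as 1/d, so C₂/C₁ = d₁/d₂ = 3.65.
C₂ = 3.65 × 2.77×10⁻¹³ = 1.01×10⁻¹² F.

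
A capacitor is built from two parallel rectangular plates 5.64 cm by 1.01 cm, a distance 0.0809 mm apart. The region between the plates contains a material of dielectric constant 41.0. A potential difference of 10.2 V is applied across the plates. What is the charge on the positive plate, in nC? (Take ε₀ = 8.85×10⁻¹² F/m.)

Q ≈ 26.1 nC

A = 5.64 × 1.01 cm² = 5.70×10⁻⁴ m².
C = κε₀A/d = 41.0 × 8.85×10⁻¹² × 5.70×10⁻⁴ / 8.09×10⁻⁵ = 2.55×10⁻⁹ F.
Q = CV = 2.55×10⁻⁹ × 10.2 = 2.61×10⁻⁸ C.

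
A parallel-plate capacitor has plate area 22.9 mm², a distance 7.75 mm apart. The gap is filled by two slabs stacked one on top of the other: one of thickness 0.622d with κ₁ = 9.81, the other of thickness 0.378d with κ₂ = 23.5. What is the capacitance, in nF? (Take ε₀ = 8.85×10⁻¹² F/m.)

3.29×10⁻⁴ nF

A = 22.9 mm² = 2.29×10⁻⁵ m².
Stacked slabs ⇒ two capacitors in series, each with the full plate area.
C₁ = κ₁ε₀A/d₁ = 9.81 × 8.85×10⁻¹² × 2.29×10⁻⁵ / 4.82×10⁻³ = 4.12×10⁻¹³ F.
C₂ = κ₂ε₀A/d₂ = 23.5 × 8.85×10⁻¹² × 2.29×10⁻⁵ / 2.93×10⁻³ = 1.63×10⁻¹² F.
C = (1/C₁ + 1/C₂)⁻¹ = 3.29×10⁻¹³ F.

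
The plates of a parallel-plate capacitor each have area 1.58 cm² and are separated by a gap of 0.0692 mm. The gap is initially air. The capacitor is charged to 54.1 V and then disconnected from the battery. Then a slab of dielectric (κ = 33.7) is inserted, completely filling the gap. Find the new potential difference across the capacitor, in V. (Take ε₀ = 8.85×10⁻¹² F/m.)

A = 1.58 cm² = 1.58×10⁻⁴ m².
Initially C₁ = ε₀A/d = 8.85×10⁻¹² × 1.58×10⁻⁴ / 6.92×10⁻⁵ = 2.02×10⁻¹¹ F.
V₁ = 54.1 V.
Isolated ⇒ Q is held fixed. C₂ = 33.7 C₁ and V = Q/C, so V₂/V₁ = C₁/C₂ = 0.0297.
V₂ = 0.0297 × 54.1 = 1.61 V.

V ≈ 1.61 V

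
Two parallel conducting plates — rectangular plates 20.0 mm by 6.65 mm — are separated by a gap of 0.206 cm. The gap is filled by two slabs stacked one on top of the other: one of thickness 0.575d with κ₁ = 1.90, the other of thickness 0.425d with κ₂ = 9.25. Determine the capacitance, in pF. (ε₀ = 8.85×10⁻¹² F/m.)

A = 20.0 × 6.65 mm² = 1.33×10⁻⁴ m².
Stacked slabs ⇒ two capacitors in series, each with the full plate area.
C₁ = κ₁ε₀A/d₁ = 1.90 × 8.85×10⁻¹² × 1.33×10⁻⁴ / 1.18×10⁻³ = 1.89×10⁻¹² F.
C₂ = κ₂ε₀A/d₂ = 9.25 × 8.85×10⁻¹² × 1.33×10⁻⁴ / 8.75×10⁻⁴ = 1.24×10⁻¹¹ F.
C = (1/C₁ + 1/C₂)⁻¹ = 1.64×10⁻¹² F.

1.64 pF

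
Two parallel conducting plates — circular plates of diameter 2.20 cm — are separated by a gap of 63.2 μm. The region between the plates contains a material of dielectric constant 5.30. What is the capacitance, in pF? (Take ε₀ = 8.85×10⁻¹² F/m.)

A = π(2.20/2 cm)² = 3.80×10⁻⁴ m².
C = κε₀A/d = 5.30 × 8.85×10⁻¹² × 3.80×10⁻⁴ / 6.32×10⁻⁵ = 2.82×10⁻¹⁰ F.

C ≈ 282 pF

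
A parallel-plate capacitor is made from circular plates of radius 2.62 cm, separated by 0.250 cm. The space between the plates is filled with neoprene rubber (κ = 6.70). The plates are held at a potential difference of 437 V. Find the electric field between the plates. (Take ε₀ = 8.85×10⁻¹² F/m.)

E ≈ 175 V/mm

E = V/d = 437 / 2.50×10⁻³ = 1.75×10⁵ V/m.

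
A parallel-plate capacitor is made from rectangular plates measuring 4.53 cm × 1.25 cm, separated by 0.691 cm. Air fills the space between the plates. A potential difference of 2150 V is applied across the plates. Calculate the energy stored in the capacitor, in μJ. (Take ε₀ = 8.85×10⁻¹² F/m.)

U ≈ 1.68 μJ

A = 4.53 × 1.25 cm² = 5.66×10⁻⁴ m².
C = ε₀A/d = 8.85×10⁻¹² × 5.66×10⁻⁴ / 6.91×10⁻³ = 7.25×10⁻¹³ F.
U = ½CV² = ½ × 7.25×10⁻¹³ × (2150)² = 1.68×10⁻⁶ J.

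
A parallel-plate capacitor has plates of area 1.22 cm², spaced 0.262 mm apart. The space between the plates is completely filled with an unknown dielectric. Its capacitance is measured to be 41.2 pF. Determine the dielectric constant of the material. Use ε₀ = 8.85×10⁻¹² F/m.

10.00

A = 1.22 cm² = 1.22×10⁻⁴ m².
κ = Cd/(ε₀A) = 4.12×10⁻¹¹ × 2.62×10⁻⁴ / (8.85×10⁻¹² × 1.22×10⁻⁴) = 10.00.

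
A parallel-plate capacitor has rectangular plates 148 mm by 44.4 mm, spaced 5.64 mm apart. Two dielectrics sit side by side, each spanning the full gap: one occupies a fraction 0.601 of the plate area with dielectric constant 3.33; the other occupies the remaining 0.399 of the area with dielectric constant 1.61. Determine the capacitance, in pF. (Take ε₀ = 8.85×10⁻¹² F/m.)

A = 148 × 44.4 mm² = 6.57×10⁻³ m².
Side-by-side slabs ⇒ two capacitors in parallel, each spanning the full gap.
C₁ = κ₁ε₀A₁/d = 3.33 × 8.85×10⁻¹² × 3.95×10⁻³ / 5.64×10⁻³ = 2.06×10⁻¹¹ F.
C₂ = κ₂ε₀A₂/d = 1.61 × 8.85×10⁻¹² × 2.62×10⁻³ / 5.64×10⁻³ = 6.62×10⁻¹² F.
C = C₁ + C₂ = 2.73×10⁻¹¹ F.

27.3 pF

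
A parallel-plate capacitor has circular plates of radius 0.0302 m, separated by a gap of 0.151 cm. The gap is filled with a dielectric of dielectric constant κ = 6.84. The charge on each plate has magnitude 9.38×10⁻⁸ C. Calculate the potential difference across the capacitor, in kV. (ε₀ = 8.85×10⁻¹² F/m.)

V ≈ 0.817 kV

A = π(0.0302 m)² = 2.87×10⁻³ m².
C = κε₀A/d = 6.84 × 8.85×10⁻¹² × 2.87×10⁻³ / 1.51×10⁻³ = 1.15×10⁻¹⁰ F.
V = Q/C = 9.38×10⁻⁸ / 1.15×10⁻¹⁰ = 8.17×10² V.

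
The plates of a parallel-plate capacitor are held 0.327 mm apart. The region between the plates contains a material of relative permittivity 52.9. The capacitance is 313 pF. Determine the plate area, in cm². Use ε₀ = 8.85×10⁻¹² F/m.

A = Cd/(κε₀) = 3.13×10⁻¹⁰ × 3.27×10⁻⁴ / (52.9 × 8.85×10⁻¹²) = 2.19×10⁻⁴ m².

2.19 cm²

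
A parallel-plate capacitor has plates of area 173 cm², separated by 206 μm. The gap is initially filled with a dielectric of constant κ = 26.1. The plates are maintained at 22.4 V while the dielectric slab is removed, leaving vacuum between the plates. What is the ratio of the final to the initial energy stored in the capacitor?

0.0383

Battery connected ⇒ V is held fixed.
C₂ = 0.0383 C₁ and U = ½CV², so U₂/U₁ = C₂/C₁ = 0.0383.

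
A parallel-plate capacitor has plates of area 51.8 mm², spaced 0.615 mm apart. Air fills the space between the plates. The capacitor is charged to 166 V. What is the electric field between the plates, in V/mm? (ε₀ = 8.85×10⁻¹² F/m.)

E = V/d = 166 / 6.15×10⁻⁴ = 2.70×10⁵ V/m.

E ≈ 270 V/mm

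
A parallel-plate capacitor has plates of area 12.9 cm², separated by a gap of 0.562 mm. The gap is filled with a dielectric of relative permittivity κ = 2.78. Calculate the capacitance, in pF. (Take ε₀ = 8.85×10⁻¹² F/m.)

C ≈ 56.5 pF

A = 12.9 cm² = 1.29×10⁻³ m².
C = κε₀A/d = 2.78 × 8.85×10⁻¹² × 1.29×10⁻³ / 5.62×10⁻⁴ = 5.65×10⁻¹¹ F.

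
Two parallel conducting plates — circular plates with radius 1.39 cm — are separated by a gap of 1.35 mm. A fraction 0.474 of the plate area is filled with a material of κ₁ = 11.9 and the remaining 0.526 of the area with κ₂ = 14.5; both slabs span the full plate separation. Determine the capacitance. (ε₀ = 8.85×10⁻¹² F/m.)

A = π(1.39 cm)² = 6.07×10⁻⁴ m².
Side-by-side slabs ⇒ two capacitors in parallel, each spanning the full gap.
C₁ = κ₁ε₀A₁/d = 11.9 × 8.85×10⁻¹² × 2.88×10⁻⁴ / 1.35×10⁻³ = 2.24×10⁻¹¹ F.
C₂ = κ₂ε₀A₂/d = 14.5 × 8.85×10⁻¹² × 3.19×10⁻⁴ / 1.35×10⁻³ = 3.03×10⁻¹¹ F.
C = C₁ + C₂ = 5.28×10⁻¹¹ F.

C ≈ 52.8 pF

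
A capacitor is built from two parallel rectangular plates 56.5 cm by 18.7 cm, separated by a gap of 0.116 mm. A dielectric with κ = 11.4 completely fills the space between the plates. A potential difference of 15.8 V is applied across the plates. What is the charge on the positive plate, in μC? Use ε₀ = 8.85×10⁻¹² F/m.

A = 56.5 × 18.7 cm² = 0.106 m².
C = κε₀A/d = 11.4 × 8.85×10⁻¹² × 0.106 / 1.16×10⁻⁴ = 9.19×10⁻⁸ F.
Q = CV = 9.19×10⁻⁸ × 15.8 = 1.45×10⁻⁶ C.

1.45 μC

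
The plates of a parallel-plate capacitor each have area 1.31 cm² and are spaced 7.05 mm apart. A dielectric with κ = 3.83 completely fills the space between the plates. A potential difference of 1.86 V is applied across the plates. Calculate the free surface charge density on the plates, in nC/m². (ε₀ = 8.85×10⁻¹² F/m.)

A = 1.31 cm² = 1.31×10⁻⁴ m².
C = κε₀A/d = 3.83 × 8.85×10⁻¹² × 1.31×10⁻⁴ / 7.05×10⁻³ = 6.30×10⁻¹³ F.
σ = Q/A = CV/A = 6.30×10⁻¹³ × 1.86 / 1.31×10⁻⁴ = 8.94×10⁻⁹ C/m².

σ ≈ 8.94 nC/m²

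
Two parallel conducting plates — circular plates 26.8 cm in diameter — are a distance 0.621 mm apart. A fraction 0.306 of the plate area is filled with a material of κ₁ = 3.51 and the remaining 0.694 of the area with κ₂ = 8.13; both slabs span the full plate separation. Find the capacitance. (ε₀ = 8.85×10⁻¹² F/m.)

5.40 nF

A = π(26.8/2 cm)² = 5.64×10⁻² m².
Side-by-side slabs ⇒ two capacitors in parallel, each spanning the full gap.
C₁ = κ₁ε₀A₁/d = 3.51 × 8.85×10⁻¹² × 1.73×10⁻² / 6.21×10⁻⁴ = 8.63×10⁻¹⁰ F.
C₂ = κ₂ε₀A₂/d = 8.13 × 8.85×10⁻¹² × 3.91×10⁻² / 6.21×10⁻⁴ = 4.54×10⁻⁹ F.
C = C₁ + C₂ = 5.40×10⁻⁹ F.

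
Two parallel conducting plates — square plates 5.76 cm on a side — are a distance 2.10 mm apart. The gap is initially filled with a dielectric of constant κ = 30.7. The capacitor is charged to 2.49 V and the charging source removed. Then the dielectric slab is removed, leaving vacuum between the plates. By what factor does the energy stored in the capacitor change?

U₂/U₁ ≈ 30.7

Isolated ⇒ Q is held fixed.
C₂ = 0.0326 C₁ and U = Q²/(2C), so U₂/U₁ = C₁/C₂ = 30.7.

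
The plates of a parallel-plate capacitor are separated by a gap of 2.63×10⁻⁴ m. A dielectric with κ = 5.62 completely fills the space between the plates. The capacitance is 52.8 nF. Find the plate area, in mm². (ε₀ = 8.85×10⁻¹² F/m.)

2.79×10⁵ mm²

A = Cd/(κε₀) = 5.28×10⁻⁸ × 2.63×10⁻⁴ / (5.62 × 8.85×10⁻¹²) = 0.279 m².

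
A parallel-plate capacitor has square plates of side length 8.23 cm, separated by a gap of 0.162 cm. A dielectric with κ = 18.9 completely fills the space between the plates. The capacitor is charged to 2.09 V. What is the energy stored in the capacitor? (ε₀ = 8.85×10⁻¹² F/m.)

A = (8.23 cm)² = 6.77×10⁻³ m².
C = κε₀A/d = 18.9 × 8.85×10⁻¹² × 6.77×10⁻³ / 1.62×10⁻³ = 6.99×10⁻¹⁰ F.
U = ½CV² = ½ × 6.99×10⁻¹⁰ × (2.09)² = 1.53×10⁻⁹ J.

1.53 nJ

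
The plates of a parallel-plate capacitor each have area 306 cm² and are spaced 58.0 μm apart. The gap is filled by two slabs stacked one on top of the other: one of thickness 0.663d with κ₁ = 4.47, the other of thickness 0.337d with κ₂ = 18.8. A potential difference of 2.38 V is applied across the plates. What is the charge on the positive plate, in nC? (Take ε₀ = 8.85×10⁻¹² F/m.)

A = 306 cm² = 3.06×10⁻² m².
Stacked slabs ⇒ two capacitors in series, each with the full plate area.
C₁ = κ₁ε₀A/d₁ = 4.47 × 8.85×10⁻¹² × 3.06×10⁻² / 3.85×10⁻⁵ = 3.15×10⁻⁸ F.
C₂ = κ₂ε₀A/d₂ = 18.8 × 8.85×10⁻¹² × 3.06×10⁻² / 1.95×10⁻⁵ = 2.60×10⁻⁷ F.
C = (1/C₁ + 1/C₂)⁻¹ = 2.81×10⁻⁸ F.
Q = CV = 2.81×10⁻⁸ × 2.38 = 6.68×10⁻⁸ C.

Q ≈ 66.8 nC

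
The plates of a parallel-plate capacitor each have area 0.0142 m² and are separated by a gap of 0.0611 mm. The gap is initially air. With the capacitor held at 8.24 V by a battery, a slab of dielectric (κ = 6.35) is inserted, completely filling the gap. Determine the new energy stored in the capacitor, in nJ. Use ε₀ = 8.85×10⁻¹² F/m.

443 nJ

Initially C₁ = ε₀A/d = 8.85×10⁻¹² × 1.42×10⁻² / 6.11×10⁻⁵ = 2.06×10⁻⁹ F.
U₁ = 6.98×10⁻⁸ J.
Battery connected ⇒ V is held fixed. C₂ = 6.35 C₁ and U = ½CV², so U₂/U₁ = C₂/C₁ = 6.35.
U₂ = 6.35 × 6.98×10⁻⁸ = 4.43×10⁻⁷ J.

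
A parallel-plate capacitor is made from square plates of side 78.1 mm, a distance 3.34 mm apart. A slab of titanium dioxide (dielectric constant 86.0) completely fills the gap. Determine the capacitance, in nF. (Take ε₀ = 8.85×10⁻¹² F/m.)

A = (78.1 mm)² = 6.10×10⁻³ m².
C = κε₀A/d = 86.0 × 8.85×10⁻¹² × 6.10×10⁻³ / 3.34×10⁻³ = 1.39×10⁻⁹ F.

1.39 nF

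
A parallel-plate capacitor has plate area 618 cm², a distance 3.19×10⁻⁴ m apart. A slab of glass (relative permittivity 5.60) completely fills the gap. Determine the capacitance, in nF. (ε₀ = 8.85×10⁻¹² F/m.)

A = 618 cm² = 6.18×10⁻² m².
C = κε₀A/d = 5.60 × 8.85×10⁻¹² × 6.18×10⁻² / 3.19×10⁻⁴ = 9.60×10⁻⁹ F.

9.60 nF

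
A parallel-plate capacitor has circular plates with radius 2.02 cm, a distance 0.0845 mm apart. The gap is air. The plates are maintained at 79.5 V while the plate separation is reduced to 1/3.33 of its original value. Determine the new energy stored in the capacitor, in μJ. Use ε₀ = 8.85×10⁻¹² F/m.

U ≈ 1.41 μJ

A = π(2.02 cm)² = 1.28×10⁻³ m².
Initially C₁ = ε₀A/d = 8.85×10⁻¹² × 1.28×10⁻³ / 8.45×10⁻⁵ = 1.34×10⁻¹⁰ F.
U₁ = 4.24×10⁻⁷ J.
Battery connected ⇒ V is held fixed. C₂ = 3.33 C₁ and U = ½CV², so U₂/U₁ = C₂/C₁ = 3.33.
U₂ = 3.33 × 4.24×10⁻⁷ = 1.41×10⁻⁶ J.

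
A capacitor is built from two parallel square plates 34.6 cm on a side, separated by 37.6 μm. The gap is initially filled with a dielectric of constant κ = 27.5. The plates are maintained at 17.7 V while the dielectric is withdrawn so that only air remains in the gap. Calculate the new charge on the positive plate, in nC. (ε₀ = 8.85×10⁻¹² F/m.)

A = (34.6 cm)² = 0.120 m².
Initially C₁ = κε₀A/d = 27.5 × 8.85×10⁻¹² × 0.120 / 3.76×10⁻⁵ = 7.75×10⁻⁷ F.
Q₁ = 1.37×10⁻⁵ C.
Battery connected ⇒ V is held fixed. C₂ = 0.0364 C₁ and Q = CV, so Q₂/Q₁ = C₂/C₁ = 0.0364.
Q₂ = 0.0364 × 1.37×10⁻⁵ = 4.99×10⁻⁷ C.

499 nC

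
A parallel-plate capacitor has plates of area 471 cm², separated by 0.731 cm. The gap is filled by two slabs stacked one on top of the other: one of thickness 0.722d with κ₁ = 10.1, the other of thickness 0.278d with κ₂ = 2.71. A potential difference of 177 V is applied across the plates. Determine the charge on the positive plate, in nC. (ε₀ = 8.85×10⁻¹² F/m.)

58.0 nC

A = 471 cm² = 4.71×10⁻² m².
Stacked slabs ⇒ two capacitors in series, each with the full plate area.
C₁ = κ₁ε₀A/d₁ = 10.1 × 8.85×10⁻¹² × 4.71×10⁻² / 5.28×10⁻³ = 7.98×10⁻¹⁰ F.
C₂ = κ₂ε₀A/d₂ = 2.71 × 8.85×10⁻¹² × 4.71×10⁻² / 2.03×10⁻³ = 5.56×10⁻¹⁰ F.
C = (1/C₁ + 1/C₂)⁻¹ = 3.28×10⁻¹⁰ F.
Q = CV = 3.28×10⁻¹⁰ × 177 = 5.80×10⁻⁸ C.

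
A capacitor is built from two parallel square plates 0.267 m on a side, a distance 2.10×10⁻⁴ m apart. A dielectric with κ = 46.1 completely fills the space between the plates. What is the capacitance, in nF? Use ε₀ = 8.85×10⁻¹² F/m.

C ≈ 138 nF

A = (0.267 m)² = 7.13×10⁻² m².
C = κε₀A/d = 46.1 × 8.85×10⁻¹² × 7.13×10⁻² / 2.10×10⁻⁴ = 1.38×10⁻⁷ F.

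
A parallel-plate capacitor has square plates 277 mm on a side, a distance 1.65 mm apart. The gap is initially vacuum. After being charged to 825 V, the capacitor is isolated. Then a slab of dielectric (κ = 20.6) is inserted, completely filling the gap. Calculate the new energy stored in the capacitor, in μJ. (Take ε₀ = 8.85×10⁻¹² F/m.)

U ≈ 6.80 μJ

A = (277 mm)² = 7.67×10⁻² m².
Initially C₁ = ε₀A/d = 8.85×10⁻¹² × 7.67×10⁻² / 1.65×10⁻³ = 4.12×10⁻¹⁰ F.
U₁ = 1.40×10⁻⁴ J.
Isolated ⇒ Q is held fixed. C₂ = 20.6 C₁ and U = Q²/(2C), so U₂/U₁ = C₁/C₂ = 0.0485.
U₂ = 0.0485 × 1.40×10⁻⁴ = 6.80×10⁻⁶ J.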